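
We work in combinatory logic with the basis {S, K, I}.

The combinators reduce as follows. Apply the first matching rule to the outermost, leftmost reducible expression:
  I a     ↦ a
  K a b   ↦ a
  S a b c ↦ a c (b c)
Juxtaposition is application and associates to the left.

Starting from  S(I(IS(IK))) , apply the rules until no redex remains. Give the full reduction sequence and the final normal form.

Answer: normal form = S(SK)  (in 3 steps)

Working:
  start: S(I(IS(IK)))
  →1  S(IS(IK))
  →2  S(S(IK))
  →3  S(SK)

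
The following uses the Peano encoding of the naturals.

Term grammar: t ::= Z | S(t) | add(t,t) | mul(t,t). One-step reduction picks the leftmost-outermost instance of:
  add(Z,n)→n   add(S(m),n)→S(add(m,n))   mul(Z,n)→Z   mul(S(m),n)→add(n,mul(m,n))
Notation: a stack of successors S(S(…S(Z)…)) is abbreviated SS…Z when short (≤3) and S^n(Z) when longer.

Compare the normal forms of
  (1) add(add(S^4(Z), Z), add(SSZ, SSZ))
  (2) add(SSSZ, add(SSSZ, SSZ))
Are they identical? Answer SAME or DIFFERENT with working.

Answer: SAME — A ⇓ S^8(Z), B ⇓ S^8(Z)

Reduction:
Term A:
  start: add(add(S^4(Z), Z), add(SSZ, SSZ))
  step 1: add(S(add(SSSZ, Z)), add(SSZ, SSZ))
  step 2: S(add(add(SSSZ, Z), add(SSZ, SSZ)))
  step 3: S(add(S(add(SSZ, Z)), add(SSZ, SSZ)))
  step 4: S(S(add(add(SSZ, Z), add(SSZ, SSZ))))
  step 5: S(S(add(S(add(SZ, Z)), add(SSZ, SSZ))))
  step 6: S(S(S(add(add(SZ, Z), add(SSZ, SSZ)))))
  step 7: S(S(S(add(S(add(Z, Z)), add(SSZ, SSZ)))))
  step 8: S(S(S(S(add(add(Z, Z), add(SSZ, SSZ))))))
  step 9: S(S(S(S(add(Z, add(SSZ, SSZ))))))
  step 10: S(S(S(S(add(SSZ, SSZ)))))
  step 11: S(S(S(S(S(add(SZ, SSZ))))))
  step 12: S(S(S(S(S(S(add(Z, SSZ)))))))
  step 13: S^8(Z)

Term B:
  start: add(SSSZ, add(SSSZ, SSZ))
  step 1: S(add(SSZ, add(SSSZ, SSZ)))
  step 2: S(S(add(SZ, add(SSSZ, SSZ))))
  step 3: S(S(S(add(Z, add(SSSZ, SSZ)))))
  step 4: S(S(S(add(SSSZ, SSZ))))
  step 5: S(S(S(S(add(SSZ, SSZ)))))
  step 6: S(S(S(S(S(add(SZ, SSZ))))))
  step 7: S(S(S(S(S(S(add(Z, SSZ)))))))
  step 8: S^8(Z)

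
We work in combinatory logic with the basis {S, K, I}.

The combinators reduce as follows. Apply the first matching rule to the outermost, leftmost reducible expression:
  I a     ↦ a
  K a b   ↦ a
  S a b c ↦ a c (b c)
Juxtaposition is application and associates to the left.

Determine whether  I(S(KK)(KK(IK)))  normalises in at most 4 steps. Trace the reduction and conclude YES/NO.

  start: I(S(KK)(KK(IK)))
  step 1: S(KK)(KK(IK))
  step 2: S(KK)K

Answer: YES — reaches normal form S(KK)K in 2 ≤ 4 steps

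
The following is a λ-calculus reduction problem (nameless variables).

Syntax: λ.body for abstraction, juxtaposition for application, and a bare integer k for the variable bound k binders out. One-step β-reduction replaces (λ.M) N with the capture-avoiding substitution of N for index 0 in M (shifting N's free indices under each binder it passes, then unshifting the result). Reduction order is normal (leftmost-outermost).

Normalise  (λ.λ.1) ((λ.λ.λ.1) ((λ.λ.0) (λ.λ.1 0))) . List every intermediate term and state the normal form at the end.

  start: (λ.λ.1) ((λ.λ.λ.1) ((λ.λ.0) (λ.λ.1 0)))
  →1  λ.(λ.λ.λ.1) ((λ.λ.0) (λ.λ.1 0))
  →2  λ.λ.λ.1

Answer: normal form = λ.λ.λ.1  (in 2 steps)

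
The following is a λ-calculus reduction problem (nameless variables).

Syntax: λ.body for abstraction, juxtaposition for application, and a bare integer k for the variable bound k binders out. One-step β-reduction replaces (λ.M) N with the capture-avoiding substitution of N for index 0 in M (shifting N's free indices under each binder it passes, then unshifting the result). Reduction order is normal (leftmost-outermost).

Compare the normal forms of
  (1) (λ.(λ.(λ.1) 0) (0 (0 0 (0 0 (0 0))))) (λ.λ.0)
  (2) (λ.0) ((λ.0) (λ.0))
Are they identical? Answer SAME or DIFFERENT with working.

Answer: SAME — A ⇓ λ.0, B ⇓ λ.0

Reduction:
Term A:
  start: (λ.(λ.(λ.1) 0) (0 (0 0 (0 0 (0 0))))) (λ.λ.0)
  step 1: (λ.(λ.1) 0) ((λ.λ.0) ((λ.λ.0) (λ.λ.0) ((λ.λ.0) (λ.λ.0) ((λ.λ.0) (λ.λ.0)))))
  step 2: (λ.(λ.λ.0) ((λ.λ.0) (λ.λ.0) ((λ.λ.0) (λ.λ.0) ((λ.λ.0) (λ.λ.0))))) ((λ.λ.0) ((λ.λ.0) (λ.λ.0) ((λ.λ.0) (λ.λ.0) ((λ.λ.0) (λ.λ.0)))))
  step 3: (λ.λ.0) ((λ.λ.0) (λ.λ.0) ((λ.λ.0) (λ.λ.0) ((λ.λ.0) (λ.λ.0))))
  step 4: λ.0

Term B:
  start: (λ.0) ((λ.0) (λ.0))
  step 1: (λ.0) (λ.0)
  step 2: λ.0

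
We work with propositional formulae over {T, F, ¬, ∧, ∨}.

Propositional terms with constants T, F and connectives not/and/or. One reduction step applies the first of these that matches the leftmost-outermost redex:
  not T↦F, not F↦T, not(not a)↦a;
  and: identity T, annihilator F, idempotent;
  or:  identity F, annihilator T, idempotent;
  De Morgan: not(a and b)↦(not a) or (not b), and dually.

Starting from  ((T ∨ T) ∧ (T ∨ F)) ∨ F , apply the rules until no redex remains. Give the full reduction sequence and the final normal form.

Answer: normal form = T  (in 4 steps)

Working:
  start: ((T ∨ T) ∧ (T ∨ F)) ∨ F
  [1] (T ∨ T) ∧ (T ∨ F)
  [2] T ∧ (T ∨ F)
  [3] T ∨ F
  [4] T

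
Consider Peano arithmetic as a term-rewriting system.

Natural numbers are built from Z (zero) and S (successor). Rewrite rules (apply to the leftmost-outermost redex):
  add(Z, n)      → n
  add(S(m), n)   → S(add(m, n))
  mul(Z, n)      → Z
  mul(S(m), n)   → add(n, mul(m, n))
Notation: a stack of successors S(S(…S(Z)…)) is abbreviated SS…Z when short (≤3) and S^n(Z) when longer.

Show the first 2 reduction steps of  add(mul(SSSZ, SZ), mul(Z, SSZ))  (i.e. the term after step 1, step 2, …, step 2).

Answer: after 2 steps: add(S(add(Z, mul(SSZ, SZ))), mul(Z, SSZ))

Working:
  start: add(mul(SSSZ, SZ), mul(Z, SSZ))
  step 1: add(add(SZ, mul(SSZ, SZ)), mul(Z, SSZ))
  step 2: add(S(add(Z, mul(SSZ, SZ))), mul(Z, SSZ))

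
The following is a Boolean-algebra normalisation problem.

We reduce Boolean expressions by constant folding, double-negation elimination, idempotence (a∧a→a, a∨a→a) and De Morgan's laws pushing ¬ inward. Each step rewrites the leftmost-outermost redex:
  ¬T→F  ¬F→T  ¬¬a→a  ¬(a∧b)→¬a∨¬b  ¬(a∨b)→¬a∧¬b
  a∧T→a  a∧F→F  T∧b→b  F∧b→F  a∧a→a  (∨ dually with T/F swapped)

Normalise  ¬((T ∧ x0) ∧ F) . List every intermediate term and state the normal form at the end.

Answer: normal form = T  (in 6 steps)

Working:
  start: ¬((T ∧ x0) ∧ F)
  [1] ¬(T ∧ x0) ∨ ¬F
  [2] (¬T ∨ ¬x0) ∨ ¬F
  [3] (F ∨ ¬x0) ∨ ¬F
  [4] ¬x0 ∨ ¬F
  [5] ¬x0 ∨ T
  [6] T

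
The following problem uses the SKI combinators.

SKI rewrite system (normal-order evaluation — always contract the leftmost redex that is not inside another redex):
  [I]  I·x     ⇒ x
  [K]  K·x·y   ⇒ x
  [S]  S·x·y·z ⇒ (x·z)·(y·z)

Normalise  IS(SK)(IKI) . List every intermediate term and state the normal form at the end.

  start: IS(SK)(IKI)
  [1] S(SK)(IKI)
  [2] S(SK)(KI)

Answer: normal form = S(SK)(KI)  (in 2 steps)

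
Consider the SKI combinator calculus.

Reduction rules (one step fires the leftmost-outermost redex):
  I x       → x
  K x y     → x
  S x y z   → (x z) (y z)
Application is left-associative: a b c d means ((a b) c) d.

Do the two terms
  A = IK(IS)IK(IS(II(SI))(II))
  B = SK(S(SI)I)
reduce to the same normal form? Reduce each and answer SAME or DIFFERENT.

Term A:
  start: IK(IS)IK(IS(II(SI))(II))
  step 1: K(IS)IK(IS(II(SI))(II))
  step 2: ISK(IS(II(SI))(II))
  step 3: SK(IS(II(SI))(II))
  step 4: SK(S(II(SI))(II))
  step 5: SK(S(I(SI))(II))
  step 6: SK(S(SI)(II))
  step 7: SK(S(SI)I)

Term B:
  start: SK(S(SI)I)

Answer: SAME — A ⇓ SK(S(SI)I), B ⇓ SK(S(SI)I)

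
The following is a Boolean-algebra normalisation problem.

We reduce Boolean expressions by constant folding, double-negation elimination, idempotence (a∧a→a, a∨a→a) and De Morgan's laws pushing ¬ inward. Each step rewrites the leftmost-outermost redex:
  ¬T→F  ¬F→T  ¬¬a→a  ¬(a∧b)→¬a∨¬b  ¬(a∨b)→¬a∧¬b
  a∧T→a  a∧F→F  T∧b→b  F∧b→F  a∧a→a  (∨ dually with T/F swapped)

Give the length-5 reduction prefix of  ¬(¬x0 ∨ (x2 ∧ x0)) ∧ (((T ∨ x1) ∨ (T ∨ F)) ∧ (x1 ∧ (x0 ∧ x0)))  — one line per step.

Answer: after 5 steps: (x0 ∧ (¬x2 ∨ ¬x0)) ∧ (T ∧ (x1 ∧ (x0 ∧ x0)))

Reduction:
  start: ¬(¬x0 ∨ (x2 ∧ x0)) ∧ (((T ∨ x1) ∨ (T ∨ F)) ∧ (x1 ∧ (x0 ∧ x0)))
  step 1: (¬¬x0 ∧ ¬(x2 ∧ x0)) ∧ (((T ∨ x1) ∨ (T ∨ F)) ∧ (x1 ∧ (x0 ∧ x0)))
  step 2: (x0 ∧ ¬(x2 ∧ x0)) ∧ (((T ∨ x1) ∨ (T ∨ F)) ∧ (x1 ∧ (x0 ∧ x0)))
  step 3: (x0 ∧ (¬x2 ∨ ¬x0)) ∧ (((T ∨ x1) ∨ (T ∨ F)) ∧ (x1 ∧ (x0 ∧ x0)))
  step 4: (x0 ∧ (¬x2 ∨ ¬x0)) ∧ ((T ∨ (T ∨ F)) ∧ (x1 ∧ (x0 ∧ x0)))
  step 5: (x0 ∧ (¬x2 ∨ ¬x0)) ∧ (T ∧ (x1 ∧ (x0 ∧ x0)))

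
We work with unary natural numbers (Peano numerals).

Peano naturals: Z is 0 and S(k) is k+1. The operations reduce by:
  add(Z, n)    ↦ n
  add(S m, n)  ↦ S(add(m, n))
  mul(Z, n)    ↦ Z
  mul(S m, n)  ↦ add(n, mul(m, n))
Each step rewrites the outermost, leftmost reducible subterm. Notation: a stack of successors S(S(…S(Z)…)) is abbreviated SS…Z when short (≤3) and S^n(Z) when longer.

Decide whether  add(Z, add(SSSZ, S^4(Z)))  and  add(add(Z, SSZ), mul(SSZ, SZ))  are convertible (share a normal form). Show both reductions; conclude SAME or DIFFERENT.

Answer: DIFFERENT — A ⇓ S^7(Z), B ⇓ S^4(Z)

Reduction:
Term A:
  start: add(Z, add(SSSZ, S^4(Z)))
  step 1: add(SSSZ, S^4(Z))
  step 2: S(add(SSZ, S^4(Z)))
  step 3: S(S(add(SZ, S^4(Z))))
  step 4: S(S(S(add(Z, S^4(Z)))))
  step 5: S^7(Z)

Term B:
  start: add(add(Z, SSZ), mul(SSZ, SZ))
  step 1: add(SSZ, mul(SSZ, SZ))
  step 2: S(add(SZ, mul(SSZ, SZ)))
  step 3: S(S(add(Z, mul(SSZ, SZ))))
  step 4: S(S(mul(SSZ, SZ)))
  step 5: S(S(add(SZ, mul(SZ, SZ))))
  step 6: S(S(S(add(Z, mul(SZ, SZ)))))
  step 7: S(S(S(mul(SZ, SZ))))
  step 8: S(S(S(add(SZ, mul(Z, SZ)))))
  step 9: S(S(S(S(add(Z, mul(Z, SZ))))))
  step 10: S(S(S(S(mul(Z, SZ)))))
  step 11: S^4(Z)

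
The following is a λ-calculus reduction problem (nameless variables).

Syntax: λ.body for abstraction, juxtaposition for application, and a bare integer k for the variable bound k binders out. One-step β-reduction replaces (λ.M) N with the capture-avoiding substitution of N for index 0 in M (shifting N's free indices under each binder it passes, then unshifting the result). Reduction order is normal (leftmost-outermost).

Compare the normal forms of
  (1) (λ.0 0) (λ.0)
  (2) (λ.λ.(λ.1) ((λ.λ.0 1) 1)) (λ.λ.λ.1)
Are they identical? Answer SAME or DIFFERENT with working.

Term A:
  start: (λ.0 0) (λ.0)
  [1] (λ.0) (λ.0)
  [2] λ.0

Term B:
  start: (λ.λ.(λ.1) ((λ.λ.0 1) 1)) (λ.λ.λ.1)
  [1] λ.(λ.1) ((λ.λ.0 1) (λ.λ.λ.1))
  [2] λ.0

Answer: SAME — A ⇓ λ.0, B ⇓ λ.0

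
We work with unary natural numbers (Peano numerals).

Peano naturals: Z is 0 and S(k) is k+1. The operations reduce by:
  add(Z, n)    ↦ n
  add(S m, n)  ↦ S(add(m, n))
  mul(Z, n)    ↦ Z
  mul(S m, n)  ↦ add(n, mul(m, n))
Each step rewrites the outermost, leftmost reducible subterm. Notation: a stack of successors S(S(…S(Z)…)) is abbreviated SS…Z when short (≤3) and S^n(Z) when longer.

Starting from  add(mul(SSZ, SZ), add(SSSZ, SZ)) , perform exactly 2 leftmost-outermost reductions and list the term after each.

  start: add(mul(SSZ, SZ), add(SSSZ, SZ))
  [1] add(add(SZ, mul(SZ, SZ)), add(SSSZ, SZ))
  [2] add(S(add(Z, mul(SZ, SZ))), add(SSSZ, SZ))

Answer: after 2 steps: add(S(add(Z, mul(SZ, SZ))), add(SSSZ, SZ))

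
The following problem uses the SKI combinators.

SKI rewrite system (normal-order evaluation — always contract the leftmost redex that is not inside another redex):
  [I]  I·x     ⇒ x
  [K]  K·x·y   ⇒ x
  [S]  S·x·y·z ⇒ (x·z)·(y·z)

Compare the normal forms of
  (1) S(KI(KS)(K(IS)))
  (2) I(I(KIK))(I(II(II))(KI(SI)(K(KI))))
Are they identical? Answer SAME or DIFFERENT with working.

Term A:
  start: S(KI(KS)(K(IS)))
  step 1: S(I(K(IS)))
  step 2: S(K(IS))
  step 3: S(KS)

Term B:
  start: I(I(KIK))(I(II(II))(KI(SI)(K(KI))))
  step 1: I(KIK)(I(II(II))(KI(SI)(K(KI))))
  step 2: KIK(I(II(II))(KI(SI)(K(KI))))
  step 3: I(I(II(II))(KI(SI)(K(KI))))
  step 4: I(II(II))(KI(SI)(K(KI)))
  step 5: II(II)(KI(SI)(K(KI)))
  step 6: I(II)(KI(SI)(K(KI)))
  step 7: II(KI(SI)(K(KI)))
  step 8: I(KI(SI)(K(KI)))
  step 9: KI(SI)(K(KI))
  step 10: I(K(KI))
  step 11: K(KI)

Answer: DIFFERENT — A ⇓ S(KS), B ⇓ K(KI)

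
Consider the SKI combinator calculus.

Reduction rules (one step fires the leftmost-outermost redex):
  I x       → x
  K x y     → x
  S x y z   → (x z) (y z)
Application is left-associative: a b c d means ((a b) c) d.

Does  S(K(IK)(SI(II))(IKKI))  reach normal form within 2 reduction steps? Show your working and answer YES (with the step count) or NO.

  start: S(K(IK)(SI(II))(IKKI))
  →1  S(IK(IKKI))
  →2  S(K(IKKI))

Answer: NO — after 2 steps the term is S(K(IKKI)), not yet normal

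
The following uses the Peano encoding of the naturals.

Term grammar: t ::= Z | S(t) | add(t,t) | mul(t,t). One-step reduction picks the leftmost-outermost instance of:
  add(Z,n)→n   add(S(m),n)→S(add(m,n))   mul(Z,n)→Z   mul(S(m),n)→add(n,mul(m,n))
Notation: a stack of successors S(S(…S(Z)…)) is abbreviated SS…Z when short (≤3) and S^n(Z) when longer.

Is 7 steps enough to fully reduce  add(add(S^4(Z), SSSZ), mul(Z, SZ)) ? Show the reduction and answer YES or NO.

Answer: NO — after 7 steps the term is S(S(S(add(S(add(Z, SSSZ)), mul(Z, SZ))))), not yet normal

Reduction:
  start: add(add(S^4(Z), SSSZ), mul(Z, SZ))
  →1  add(S(add(SSSZ, SSSZ)), mul(Z, SZ))
  →2  S(add(add(SSSZ, SSSZ), mul(Z, SZ)))
  →3  S(add(S(add(SSZ, SSSZ)), mul(Z, SZ)))
  →4  S(S(add(add(SSZ, SSSZ), mul(Z, SZ))))
  →5  S(S(add(S(add(SZ, SSSZ)), mul(Z, SZ))))
  →6  S(S(S(add(add(SZ, SSSZ), mul(Z, SZ)))))
  →7  S(S(S(add(S(add(Z, SSSZ)), mul(Z, SZ)))))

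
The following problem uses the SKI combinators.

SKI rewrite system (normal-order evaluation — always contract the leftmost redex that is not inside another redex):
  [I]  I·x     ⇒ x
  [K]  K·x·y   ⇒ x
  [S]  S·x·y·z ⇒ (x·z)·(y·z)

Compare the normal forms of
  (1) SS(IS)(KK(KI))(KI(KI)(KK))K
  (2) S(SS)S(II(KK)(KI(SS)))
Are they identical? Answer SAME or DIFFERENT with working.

Term A:
  start: SS(IS)(KK(KI))(KI(KI)(KK))K
  step 1: S(KK(KI))(IS(KK(KI)))(KI(KI)(KK))K
  step 2: KK(KI)(KI(KI)(KK))(IS(KK(KI))(KI(KI)(KK)))K
  step 3: K(KI(KI)(KK))(IS(KK(KI))(KI(KI)(KK)))K
  step 4: KI(KI)(KK)K
  step 5: I(KK)K
  step 6: KKK
  step 7: K

Term B:
  start: S(SS)S(II(KK)(KI(SS)))
  step 1: SS(II(KK)(KI(SS)))(S(II(KK)(KI(SS))))
  step 2: S(S(II(KK)(KI(SS))))(II(KK)(KI(SS))(S(II(KK)(KI(SS)))))
  step 3: S(S(I(KK)(KI(SS))))(II(KK)(KI(SS))(S(II(KK)(KI(SS)))))
  step 4: S(S(KK(KI(SS))))(II(KK)(KI(SS))(S(II(KK)(KI(SS)))))
  step 5: S(SK)(II(KK)(KI(SS))(S(II(KK)(KI(SS)))))
  step 6: S(SK)(I(KK)(KI(SS))(S(II(KK)(KI(SS)))))
  step 7: S(SK)(KK(KI(SS))(S(II(KK)(KI(SS)))))
  step 8: S(SK)(K(S(II(KK)(KI(SS)))))
  step 9: S(SK)(K(S(I(KK)(KI(SS)))))
  step 10: S(SK)(K(S(KK(KI(SS)))))
  step 11: S(SK)(K(SK))

Answer: DIFFERENT — A ⇓ K, B ⇓ S(SK)(K(SK))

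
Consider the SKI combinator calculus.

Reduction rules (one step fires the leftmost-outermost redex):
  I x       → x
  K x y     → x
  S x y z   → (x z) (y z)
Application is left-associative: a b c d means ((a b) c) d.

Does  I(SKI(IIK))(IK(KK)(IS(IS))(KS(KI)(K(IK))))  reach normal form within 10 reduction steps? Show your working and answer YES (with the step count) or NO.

Answer: YES — reaches normal form KK in 8 ≤ 10 steps

Working:
  start: I(SKI(IIK))(IK(KK)(IS(IS))(KS(KI)(K(IK))))
  →1  SKI(IIK)(IK(KK)(IS(IS))(KS(KI)(K(IK))))
  →2  K(IIK)(I(IIK))(IK(KK)(IS(IS))(KS(KI)(K(IK))))
  →3  IIK(IK(KK)(IS(IS))(KS(KI)(K(IK))))
  →4  IK(IK(KK)(IS(IS))(KS(KI)(K(IK))))
  →5  K(IK(KK)(IS(IS))(KS(KI)(K(IK))))
  →6  K(K(KK)(IS(IS))(KS(KI)(K(IK))))
  →7  K(KK(KS(KI)(K(IK))))
  →8  KK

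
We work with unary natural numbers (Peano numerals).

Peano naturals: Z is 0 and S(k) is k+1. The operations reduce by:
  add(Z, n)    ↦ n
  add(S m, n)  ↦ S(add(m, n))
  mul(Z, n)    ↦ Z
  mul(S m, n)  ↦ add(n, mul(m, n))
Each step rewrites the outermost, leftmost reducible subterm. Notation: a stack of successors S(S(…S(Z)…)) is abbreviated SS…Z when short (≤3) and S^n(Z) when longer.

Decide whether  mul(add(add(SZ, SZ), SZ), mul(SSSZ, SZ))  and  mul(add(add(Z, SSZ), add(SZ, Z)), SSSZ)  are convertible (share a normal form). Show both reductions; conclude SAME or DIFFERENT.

Answer: SAME — A ⇓ S^9(Z), B ⇓ S^9(Z)

Derivation:
Term A:
  start: mul(add(add(SZ, SZ), SZ), mul(SSSZ, SZ))
  [1] mul(add(S(add(Z, SZ)), SZ), mul(SSSZ, SZ))
  [2] mul(S(add(add(Z, SZ), SZ)), mul(SSSZ, SZ))
  [3] add(mul(SSSZ, SZ), mul(add(add(Z, SZ), SZ), mul(SSSZ, SZ)))
  [4] add(add(SZ, mul(SSZ, SZ)), mul(add(add(Z, SZ), SZ), mul(SSSZ, SZ)))
  [5] add(S(add(Z, mul(SSZ, SZ))), mul(add(add(Z, SZ), SZ), mul(SSSZ, SZ)))
  [6] S(add(add(Z, mul(SSZ, SZ)), mul(add(add(Z, SZ), SZ), mul(SSSZ, SZ))))
  [7] S(add(mul(SSZ, SZ), mul(add(add(Z, SZ), SZ), mul(SSSZ, SZ))))
  [8] S(add(add(SZ, mul(SZ, SZ)), mul(add(add(Z, SZ), SZ), mul(SSSZ, SZ))))
  [9] S(add(S(add(Z, mul(SZ, SZ))), mul(add(add(Z, SZ), SZ), mul(SSSZ, SZ))))
  [10] S(S(add(add(Z, mul(SZ, SZ)), mul(add(add(Z, SZ), SZ), mul(SSSZ, SZ)))))
  [11] S(S(add(mul(SZ, SZ), mul(add(add(Z, SZ), SZ), mul(SSSZ, SZ)))))
  [12] S(S(add(add(SZ, mul(Z, SZ)), mul(add(add(Z, SZ), SZ), mul(SSSZ, SZ)))))
  [13] S(S(add(S(add(Z, mul(Z, SZ))), mul(add(add(Z, SZ), SZ), mul(SSSZ, SZ)))))
  [14] S(S(S(add(add(Z, mul(Z, SZ)), mul(add(add(Z, SZ), SZ), mul(SSSZ, SZ))))))
  [15] S(S(S(add(mul(Z, SZ), mul(add(add(Z, SZ), SZ), mul(SSSZ, SZ))))))
  [16] S(S(S(add(Z, mul(add(add(Z, SZ), SZ), mul(SSSZ, SZ))))))
  [17] S(S(S(mul(add(add(Z, SZ), SZ), mul(SSSZ, SZ)))))
  [18] S(S(S(mul(add(SZ, SZ), mul(SSSZ, SZ)))))
  [19] S(S(S(mul(S(add(Z, SZ)), mul(SSSZ, SZ)))))
  [20] S(S(S(add(mul(SSSZ, SZ), mul(add(Z, SZ), mul(SSSZ, SZ))))))
  [21] S(S(S(add(add(SZ, mul(SSZ, SZ)), mul(add(Z, SZ), mul(SSSZ, SZ))))))
  [22] S(S(S(add(S(add(Z, mul(SSZ, SZ))), mul(add(Z, SZ), mul(SSSZ, SZ))))))
  [23] S(S(S(S(add(add(Z, mul(SSZ, SZ)), mul(add(Z, SZ), mul(SSSZ, SZ)))))))
  [24] S(S(S(S(add(mul(SSZ, SZ), mul(add(Z, SZ), mul(SSSZ, SZ)))))))
  [25] S(S(S(S(add(add(SZ, mul(SZ, SZ)), mul(add(Z, SZ), mul(SSSZ, SZ)))))))
  [26] S(S(S(S(add(S(add(Z, mul(SZ, SZ))), mul(add(Z, SZ), mul(SSSZ, SZ)))))))
  [27] S(S(S(S(S(add(add(Z, mul(SZ, SZ)), mul(add(Z, SZ), mul(SSSZ, SZ))))))))
  [28] S(S(S(S(S(add(mul(SZ, SZ), mul(add(Z, SZ), mul(SSSZ, SZ))))))))
  [29] S(S(S(S(S(add(add(SZ, mul(Z, SZ)), mul(add(Z, SZ), mul(SSSZ, SZ))))))))
  [30] S(S(S(S(S(add(S(add(Z, mul(Z, SZ))), mul(add(Z, SZ), mul(SSSZ, SZ))))))))
  [31] S(S(S(S(S(S(add(add(Z, mul(Z, SZ)), mul(add(Z, SZ), mul(SSSZ, SZ)))))))))
  [32] S(S(S(S(S(S(add(mul(Z, SZ), mul(add(Z, SZ), mul(SSSZ, SZ)))))))))
  [33] S(S(S(S(S(S(add(Z, mul(add(Z, SZ), mul(SSSZ, SZ)))))))))
  [34] S(S(S(S(S(S(mul(add(Z, SZ), mul(SSSZ, SZ))))))))
  [35] S(S(S(S(S(S(mul(SZ, mul(SSSZ, SZ))))))))
  [36] S(S(S(S(S(S(add(mul(SSSZ, SZ), mul(Z, mul(SSSZ, SZ)))))))))
  [37] S(S(S(S(S(S(add(add(SZ, mul(SSZ, SZ)), mul(Z, mul(SSSZ, SZ)))))))))
  [38] S(S(S(S(S(S(add(S(add(Z, mul(SSZ, SZ))), mul(Z, mul(SSSZ, SZ)))))))))
  [39] S(S(S(S(S(S(S(add(add(Z, mul(SSZ, SZ)), mul(Z, mul(SSSZ, SZ))))))))))
  [40] S(S(S(S(S(S(S(add(mul(SSZ, SZ), mul(Z, mul(SSSZ, SZ))))))))))
  [41] S(S(S(S(S(S(S(add(add(SZ, mul(SZ, SZ)), mul(Z, mul(SSSZ, SZ))))))))))
  [42] S(S(S(S(S(S(S(add(S(add(Z, mul(SZ, SZ))), mul(Z, mul(SSSZ, SZ))))))))))
  [43] S(S(S(S(S(S(S(S(add(add(Z, mul(SZ, SZ)), mul(Z, mul(SSSZ, SZ)))))))))))
  [44] S(S(S(S(S(S(S(S(add(mul(SZ, SZ), mul(Z, mul(SSSZ, SZ)))))))))))
  [45] S(S(S(S(S(S(S(S(add(add(SZ, mul(Z, SZ)), mul(Z, mul(SSSZ, SZ)))))))))))
  [46] S(S(S(S(S(S(S(S(add(S(add(Z, mul(Z, SZ))), mul(Z, mul(SSSZ, SZ)))))))))))
  [47] S(S(S(S(S(S(S(S(S(add(add(Z, mul(Z, SZ)), mul(Z, mul(SSSZ, SZ))))))))))))
  [48] S(S(S(S(S(S(S(S(S(add(mul(Z, SZ), mul(Z, mul(SSSZ, SZ))))))))))))
  [49] S(S(S(S(S(S(S(S(S(add(Z, mul(Z, mul(SSSZ, SZ))))))))))))
  [50] S(S(S(S(S(S(S(S(S(mul(Z, mul(SSSZ, SZ)))))))))))
  [51] S^9(Z)

Term B:
  start: mul(add(add(Z, SSZ), add(SZ, Z)), SSSZ)
  [1] mul(add(SSZ, add(SZ, Z)), SSSZ)
  [2] mul(S(add(SZ, add(SZ, Z))), SSSZ)
  [3] add(SSSZ, mul(add(SZ, add(SZ, Z)), SSSZ))
  [4] S(add(SSZ, mul(add(SZ, add(SZ, Z)), SSSZ)))
  [5] S(S(add(SZ, mul(add(SZ, add(SZ, Z)), SSSZ))))
  [6] S(S(S(add(Z, mul(add(SZ, add(SZ, Z)), SSSZ)))))
  [7] S(S(S(mul(add(SZ, add(SZ, Z)), SSSZ))))
  [8] S(S(S(mul(S(add(Z, add(SZ, Z))), SSSZ))))
  [9] S(S(S(add(SSSZ, mul(add(Z, add(SZ, Z)), SSSZ)))))
  [10] S(S(S(S(add(SSZ, mul(add(Z, add(SZ, Z)), SSSZ))))))
  [11] S(S(S(S(S(add(SZ, mul(add(Z, add(SZ, Z)), SSSZ)))))))
  [12] S(S(S(S(S(S(add(Z, mul(add(Z, add(SZ, Z)), SSSZ))))))))
  [13] S(S(S(S(S(S(mul(add(Z, add(SZ, Z)), SSSZ)))))))
  [14] S(S(S(S(S(S(mul(add(SZ, Z), SSSZ)))))))
  [15] S(S(S(S(S(S(mul(S(add(Z, Z)), SSSZ)))))))
  [16] S(S(S(S(S(S(add(SSSZ, mul(add(Z, Z), SSSZ))))))))
  [17] S(S(S(S(S(S(S(add(SSZ, mul(add(Z, Z), SSSZ)))))))))
  [18] S(S(S(S(S(S(S(S(add(SZ, mul(add(Z, Z), SSSZ))))))))))
  [19] S(S(S(S(S(S(S(S(S(add(Z, mul(add(Z, Z), SSSZ)))))))))))
  [20] S(S(S(S(S(S(S(S(S(mul(add(Z, Z), SSSZ))))))))))
  [21] S(S(S(S(S(S(S(S(S(mul(Z, SSSZ))))))))))
  [22] S^9(Z)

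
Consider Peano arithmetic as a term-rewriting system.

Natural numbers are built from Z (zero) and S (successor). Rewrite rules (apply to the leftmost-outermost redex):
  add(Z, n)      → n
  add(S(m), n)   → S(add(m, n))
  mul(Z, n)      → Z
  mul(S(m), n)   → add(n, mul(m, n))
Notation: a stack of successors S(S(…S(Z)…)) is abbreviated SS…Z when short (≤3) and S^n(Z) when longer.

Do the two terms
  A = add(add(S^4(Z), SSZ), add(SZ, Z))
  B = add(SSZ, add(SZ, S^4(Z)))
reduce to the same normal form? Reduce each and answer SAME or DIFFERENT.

Term A:
  start: add(add(S^4(Z), SSZ), add(SZ, Z))
  [1] add(S(add(SSSZ, SSZ)), add(SZ, Z))
  [2] S(add(add(SSSZ, SSZ), add(SZ, Z)))
  [3] S(add(S(add(SSZ, SSZ)), add(SZ, Z)))
  [4] S(S(add(add(SSZ, SSZ), add(SZ, Z))))
  [5] S(S(add(S(add(SZ, SSZ)), add(SZ, Z))))
  [6] S(S(S(add(add(SZ, SSZ), add(SZ, Z)))))
  [7] S(S(S(add(S(add(Z, SSZ)), add(SZ, Z)))))
  [8] S(S(S(S(add(add(Z, SSZ), add(SZ, Z))))))
  [9] S(S(S(S(add(SSZ, add(SZ, Z))))))
  [10] S(S(S(S(S(add(SZ, add(SZ, Z)))))))
  [11] S(S(S(S(S(S(add(Z, add(SZ, Z))))))))
  [12] S(S(S(S(S(S(add(SZ, Z)))))))
  [13] S(S(S(S(S(S(S(add(Z, Z))))))))
  [14] S^7(Z)

Term B:
  start: add(SSZ, add(SZ, S^4(Z)))
  [1] S(add(SZ, add(SZ, S^4(Z))))
  [2] S(S(add(Z, add(SZ, S^4(Z)))))
  [3] S(S(add(SZ, S^4(Z))))
  [4] S(S(S(add(Z, S^4(Z)))))
  [5] S^7(Z)

Answer: SAME — A ⇓ S^7(Z), B ⇓ S^7(Z)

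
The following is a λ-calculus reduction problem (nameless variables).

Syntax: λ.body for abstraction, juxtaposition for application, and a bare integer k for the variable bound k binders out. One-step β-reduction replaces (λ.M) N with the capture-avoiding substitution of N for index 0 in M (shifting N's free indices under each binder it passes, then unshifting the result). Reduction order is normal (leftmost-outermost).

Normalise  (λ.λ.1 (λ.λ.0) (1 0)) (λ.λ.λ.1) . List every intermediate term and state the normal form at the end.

Answer: normal form = λ.λ.λ.λ.1  (in 4 steps)

Derivation:
  start: (λ.λ.1 (λ.λ.0) (1 0)) (λ.λ.λ.1)
  →1  λ.(λ.λ.λ.1) (λ.λ.0) ((λ.λ.λ.1) 0)
  →2  λ.(λ.λ.1) ((λ.λ.λ.1) 0)
  →3  λ.λ.(λ.λ.λ.1) 1
  →4  λ.λ.λ.λ.1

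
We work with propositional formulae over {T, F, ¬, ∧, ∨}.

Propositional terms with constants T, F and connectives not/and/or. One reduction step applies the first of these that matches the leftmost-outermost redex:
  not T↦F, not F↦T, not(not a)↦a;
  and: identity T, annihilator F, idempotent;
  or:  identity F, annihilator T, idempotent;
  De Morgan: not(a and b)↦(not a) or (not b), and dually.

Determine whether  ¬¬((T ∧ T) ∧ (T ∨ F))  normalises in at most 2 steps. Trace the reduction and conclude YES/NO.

Answer: NO — after 2 steps the term is T ∧ (T ∨ F), not yet normal

Derivation:
  start: ¬¬((T ∧ T) ∧ (T ∨ F))
  →1  (T ∧ T) ∧ (T ∨ F)
  →2  T ∧ (T ∨ F)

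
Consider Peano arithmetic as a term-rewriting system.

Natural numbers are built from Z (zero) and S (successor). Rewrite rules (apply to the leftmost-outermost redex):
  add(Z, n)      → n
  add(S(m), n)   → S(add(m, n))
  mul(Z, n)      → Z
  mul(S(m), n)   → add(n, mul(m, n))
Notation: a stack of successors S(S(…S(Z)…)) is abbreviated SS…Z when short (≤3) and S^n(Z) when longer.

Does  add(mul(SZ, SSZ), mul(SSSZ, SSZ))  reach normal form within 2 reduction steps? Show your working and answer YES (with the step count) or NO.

  start: add(mul(SZ, SSZ), mul(SSSZ, SSZ))
  [1] add(add(SSZ, mul(Z, SSZ)), mul(SSSZ, SSZ))
  [2] add(S(add(SZ, mul(Z, SSZ))), mul(SSSZ, SSZ))

Answer: NO — after 2 steps the term is add(S(add(SZ, mul(Z, SSZ))), mul(SSSZ, SSZ)), not yet normal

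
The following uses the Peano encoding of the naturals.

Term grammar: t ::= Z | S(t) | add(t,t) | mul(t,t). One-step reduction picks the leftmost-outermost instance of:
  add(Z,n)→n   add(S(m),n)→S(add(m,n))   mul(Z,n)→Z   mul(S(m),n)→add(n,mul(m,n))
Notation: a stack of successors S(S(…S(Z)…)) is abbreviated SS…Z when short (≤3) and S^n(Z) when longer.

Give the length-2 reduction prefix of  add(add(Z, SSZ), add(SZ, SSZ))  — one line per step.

  start: add(add(Z, SSZ), add(SZ, SSZ))
  step 1: add(SSZ, add(SZ, SSZ))
  step 2: S(add(SZ, add(SZ, SSZ)))

Answer: after 2 steps: S(add(SZ, add(SZ, SSZ)))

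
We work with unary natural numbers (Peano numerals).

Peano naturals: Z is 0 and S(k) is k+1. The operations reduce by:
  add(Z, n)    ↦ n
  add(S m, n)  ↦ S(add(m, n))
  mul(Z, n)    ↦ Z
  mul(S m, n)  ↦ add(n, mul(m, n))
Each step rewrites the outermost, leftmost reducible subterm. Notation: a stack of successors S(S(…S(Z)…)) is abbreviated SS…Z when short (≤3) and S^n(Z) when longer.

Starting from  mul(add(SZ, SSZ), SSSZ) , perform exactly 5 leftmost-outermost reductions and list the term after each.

Answer: after 5 steps: S(S(S(add(Z, mul(add(Z, SSZ), SSSZ)))))

Working:
  start: mul(add(SZ, SSZ), SSSZ)
  step 1: mul(S(add(Z, SSZ)), SSSZ)
  step 2: add(SSSZ, mul(add(Z, SSZ), SSSZ))
  step 3: S(add(SSZ, mul(add(Z, SSZ), SSSZ)))
  step 4: S(S(add(SZ, mul(add(Z, SSZ), SSSZ))))
  step 5: S(S(S(add(Z, mul(add(Z, SSZ), SSSZ)))))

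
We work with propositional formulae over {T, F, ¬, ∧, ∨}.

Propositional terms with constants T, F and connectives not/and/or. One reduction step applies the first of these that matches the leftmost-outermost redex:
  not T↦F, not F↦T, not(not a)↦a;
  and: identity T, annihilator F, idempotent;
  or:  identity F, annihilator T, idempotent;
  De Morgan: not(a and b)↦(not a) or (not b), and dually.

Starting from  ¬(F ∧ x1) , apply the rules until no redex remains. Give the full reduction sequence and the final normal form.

Answer: normal form = T  (in 3 steps)

Derivation:
  start: ¬(F ∧ x1)
  →1  ¬F ∨ ¬x1
  →2  T ∨ ¬x1
  →3  T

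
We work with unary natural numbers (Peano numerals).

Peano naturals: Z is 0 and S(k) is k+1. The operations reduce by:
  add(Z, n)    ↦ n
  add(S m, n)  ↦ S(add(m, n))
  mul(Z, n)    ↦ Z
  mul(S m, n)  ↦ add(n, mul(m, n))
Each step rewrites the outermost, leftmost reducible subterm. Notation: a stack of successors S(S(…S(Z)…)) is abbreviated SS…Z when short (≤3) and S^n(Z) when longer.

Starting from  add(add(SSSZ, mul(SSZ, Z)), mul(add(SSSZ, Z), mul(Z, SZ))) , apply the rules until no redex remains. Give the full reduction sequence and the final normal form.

Answer: normal form = SSSZ  (in 27 steps)

Reduction:
  start: add(add(SSSZ, mul(SSZ, Z)), mul(add(SSSZ, Z), mul(Z, SZ)))
  →1  add(S(add(SSZ, mul(SSZ, Z))), mul(add(SSSZ, Z), mul(Z, SZ)))
  →2  S(add(add(SSZ, mul(SSZ, Z)), mul(add(SSSZ, Z), mul(Z, SZ))))
  →3  S(add(S(add(SZ, mul(SSZ, Z))), mul(add(SSSZ, Z), mul(Z, SZ))))
  →4  S(S(add(add(SZ, mul(SSZ, Z)), mul(add(SSSZ, Z), mul(Z, SZ)))))
  →5  S(S(add(S(add(Z, mul(SSZ, Z))), mul(add(SSSZ, Z), mul(Z, SZ)))))
  →6  S(S(S(add(add(Z, mul(SSZ, Z)), mul(add(SSSZ, Z), mul(Z, SZ))))))
  →7  S(S(S(add(mul(SSZ, Z), mul(add(SSSZ, Z), mul(Z, SZ))))))
  →8  S(S(S(add(add(Z, mul(SZ, Z)), mul(add(SSSZ, Z), mul(Z, SZ))))))
  →9  S(S(S(add(mul(SZ, Z), mul(add(SSSZ, Z), mul(Z, SZ))))))
  →10  S(S(S(add(add(Z, mul(Z, Z)), mul(add(SSSZ, Z), mul(Z, SZ))))))
  →11  S(S(S(add(mul(Z, Z), mul(add(SSSZ, Z), mul(Z, SZ))))))
  →12  S(S(S(add(Z, mul(add(SSSZ, Z), mul(Z, SZ))))))
  →13  S(S(S(mul(add(SSSZ, Z), mul(Z, SZ)))))
  →14  S(S(S(mul(S(add(SSZ, Z)), mul(Z, SZ)))))
  →15  S(S(S(add(mul(Z, SZ), mul(add(SSZ, Z), mul(Z, SZ))))))
  →16  S(S(S(add(Z, mul(add(SSZ, Z), mul(Z, SZ))))))
  →17  S(S(S(mul(add(SSZ, Z), mul(Z, SZ)))))
  →18  S(S(S(mul(S(add(SZ, Z)), mul(Z, SZ)))))
  →19  S(S(S(add(mul(Z, SZ), mul(add(SZ, Z), mul(Z, SZ))))))
  →20  S(S(S(add(Z, mul(add(SZ, Z), mul(Z, SZ))))))
  →21  S(S(S(mul(add(SZ, Z), mul(Z, SZ)))))
  →22  S(S(S(mul(S(add(Z, Z)), mul(Z, SZ)))))
  →23  S(S(S(add(mul(Z, SZ), mul(add(Z, Z), mul(Z, SZ))))))
  →24  S(S(S(add(Z, mul(add(Z, Z), mul(Z, SZ))))))
  →25  S(S(S(mul(add(Z, Z), mul(Z, SZ)))))
  →26  S(S(S(mul(Z, mul(Z, SZ)))))
  →27  SSSZ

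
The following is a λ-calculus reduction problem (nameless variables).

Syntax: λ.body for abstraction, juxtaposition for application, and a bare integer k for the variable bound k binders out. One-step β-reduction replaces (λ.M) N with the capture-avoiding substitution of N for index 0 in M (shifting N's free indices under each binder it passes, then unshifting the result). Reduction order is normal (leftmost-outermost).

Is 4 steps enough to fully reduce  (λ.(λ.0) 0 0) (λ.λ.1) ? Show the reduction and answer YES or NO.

  start: (λ.(λ.0) 0 0) (λ.λ.1)
  →1  (λ.0) (λ.λ.1) (λ.λ.1)
  →2  (λ.λ.1) (λ.λ.1)
  →3  λ.λ.λ.1

Answer: YES — reaches normal form λ.λ.λ.1 in 3 ≤ 4 steps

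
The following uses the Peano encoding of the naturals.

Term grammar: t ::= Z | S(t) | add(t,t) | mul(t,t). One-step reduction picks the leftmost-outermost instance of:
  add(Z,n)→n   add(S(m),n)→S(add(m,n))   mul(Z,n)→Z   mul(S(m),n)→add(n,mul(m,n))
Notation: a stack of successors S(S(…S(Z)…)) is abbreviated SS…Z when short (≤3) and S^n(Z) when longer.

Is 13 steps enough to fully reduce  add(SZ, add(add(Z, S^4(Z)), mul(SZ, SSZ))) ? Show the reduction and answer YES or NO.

Answer: YES — reaches normal form S^7(Z) in 13 ≤ 13 steps

Working:
  start: add(SZ, add(add(Z, S^4(Z)), mul(SZ, SSZ)))
  [1] S(add(Z, add(add(Z, S^4(Z)), mul(SZ, SSZ))))
  [2] S(add(add(Z, S^4(Z)), mul(SZ, SSZ)))
  [3] S(add(S^4(Z), mul(SZ, SSZ)))
  [4] S(S(add(SSSZ, mul(SZ, SSZ))))
  [5] S(S(S(add(SSZ, mul(SZ, SSZ)))))
  [6] S(S(S(S(add(SZ, mul(SZ, SSZ))))))
  [7] S(S(S(S(S(add(Z, mul(SZ, SSZ)))))))
  [8] S(S(S(S(S(mul(SZ, SSZ))))))
  [9] S(S(S(S(S(add(SSZ, mul(Z, SSZ)))))))
  [10] S(S(S(S(S(S(add(SZ, mul(Z, SSZ))))))))
  [11] S(S(S(S(S(S(S(add(Z, mul(Z, SSZ)))))))))
  [12] S(S(S(S(S(S(S(mul(Z, SSZ))))))))
  [13] S^7(Z)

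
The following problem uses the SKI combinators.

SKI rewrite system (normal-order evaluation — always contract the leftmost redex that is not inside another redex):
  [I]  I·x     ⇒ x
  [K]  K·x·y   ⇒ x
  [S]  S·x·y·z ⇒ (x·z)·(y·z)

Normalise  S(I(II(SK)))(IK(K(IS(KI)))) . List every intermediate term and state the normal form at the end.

  start: S(I(II(SK)))(IK(K(IS(KI))))
  step 1: S(II(SK))(IK(K(IS(KI))))
  step 2: S(I(SK))(IK(K(IS(KI))))
  step 3: S(SK)(IK(K(IS(KI))))
  step 4: S(SK)(K(K(IS(KI))))
  step 5: S(SK)(K(K(S(KI))))

Answer: normal form = S(SK)(K(K(S(KI))))  (in 5 steps)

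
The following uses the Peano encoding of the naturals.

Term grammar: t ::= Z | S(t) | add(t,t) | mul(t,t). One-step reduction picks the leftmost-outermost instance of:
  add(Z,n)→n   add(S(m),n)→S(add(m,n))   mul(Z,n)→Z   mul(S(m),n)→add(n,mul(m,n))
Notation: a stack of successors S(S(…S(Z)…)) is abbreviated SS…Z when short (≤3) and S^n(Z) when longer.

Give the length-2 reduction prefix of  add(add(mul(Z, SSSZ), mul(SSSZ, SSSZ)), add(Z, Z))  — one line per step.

  start: add(add(mul(Z, SSSZ), mul(SSSZ, SSSZ)), add(Z, Z))
  →1  add(add(Z, mul(SSSZ, SSSZ)), add(Z, Z))
  →2  add(mul(SSSZ, SSSZ), add(Z, Z))

Answer: after 2 steps: add(mul(SSSZ, SSSZ), add(Z, Z))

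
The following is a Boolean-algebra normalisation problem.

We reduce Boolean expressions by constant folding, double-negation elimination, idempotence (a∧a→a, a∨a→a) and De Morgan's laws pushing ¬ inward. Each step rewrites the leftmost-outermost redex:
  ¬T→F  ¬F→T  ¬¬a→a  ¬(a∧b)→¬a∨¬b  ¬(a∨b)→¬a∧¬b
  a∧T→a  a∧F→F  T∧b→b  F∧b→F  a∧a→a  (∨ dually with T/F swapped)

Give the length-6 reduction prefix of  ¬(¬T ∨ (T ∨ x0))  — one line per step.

Answer: after 6 steps: F

Reduction:
  start: ¬(¬T ∨ (T ∨ x0))
  [1] ¬¬T ∧ ¬(T ∨ x0)
  [2] T ∧ ¬(T ∨ x0)
  [3] ¬(T ∨ x0)
  [4] ¬T ∧ ¬x0
  [5] F ∧ ¬x0
  [6] F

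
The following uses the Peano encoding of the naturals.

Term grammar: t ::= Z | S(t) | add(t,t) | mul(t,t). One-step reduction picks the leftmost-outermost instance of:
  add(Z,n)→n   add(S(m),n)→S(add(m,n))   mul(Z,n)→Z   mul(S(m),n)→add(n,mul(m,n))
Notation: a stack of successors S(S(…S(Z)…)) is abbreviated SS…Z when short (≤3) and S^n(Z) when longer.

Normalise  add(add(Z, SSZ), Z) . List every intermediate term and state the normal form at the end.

Answer: normal form = SSZ  (in 4 steps)

Working:
  start: add(add(Z, SSZ), Z)
  [1] add(SSZ, Z)
  [2] S(add(SZ, Z))
  [3] S(S(add(Z, Z)))
  [4] SSZ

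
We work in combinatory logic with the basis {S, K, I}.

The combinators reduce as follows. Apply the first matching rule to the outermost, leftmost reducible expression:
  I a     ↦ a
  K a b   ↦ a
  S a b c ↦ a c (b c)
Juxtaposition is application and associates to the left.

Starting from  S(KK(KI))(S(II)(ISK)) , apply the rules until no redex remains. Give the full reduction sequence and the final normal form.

Answer: normal form = SK(SI(SK))  (in 3 steps)

Working:
  start: S(KK(KI))(S(II)(ISK))
  →1  SK(S(II)(ISK))
  →2  SK(SI(ISK))
  →3  SK(SI(SK))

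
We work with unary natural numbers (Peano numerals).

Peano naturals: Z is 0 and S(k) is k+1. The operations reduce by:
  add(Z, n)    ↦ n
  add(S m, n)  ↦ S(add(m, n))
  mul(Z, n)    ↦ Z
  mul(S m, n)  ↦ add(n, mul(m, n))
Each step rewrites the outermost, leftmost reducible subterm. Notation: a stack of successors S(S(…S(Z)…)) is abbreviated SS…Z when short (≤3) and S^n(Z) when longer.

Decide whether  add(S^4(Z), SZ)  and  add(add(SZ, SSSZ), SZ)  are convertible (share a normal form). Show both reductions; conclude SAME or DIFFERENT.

Answer: SAME — A ⇓ S^5(Z), B ⇓ S^5(Z)

Working:
Term A:
  start: add(S^4(Z), SZ)
  step 1: S(add(SSSZ, SZ))
  step 2: S(S(add(SSZ, SZ)))
  step 3: S(S(S(add(SZ, SZ))))
  step 4: S(S(S(S(add(Z, SZ)))))
  step 5: S^5(Z)

Term B:
  start: add(add(SZ, SSSZ), SZ)
  step 1: add(S(add(Z, SSSZ)), SZ)
  step 2: S(add(add(Z, SSSZ), SZ))
  step 3: S(add(SSSZ, SZ))
  step 4: S(S(add(SSZ, SZ)))
  step 5: S(S(S(add(SZ, SZ))))
  step 6: S(S(S(S(add(Z, SZ)))))
  step 7: S^5(Z)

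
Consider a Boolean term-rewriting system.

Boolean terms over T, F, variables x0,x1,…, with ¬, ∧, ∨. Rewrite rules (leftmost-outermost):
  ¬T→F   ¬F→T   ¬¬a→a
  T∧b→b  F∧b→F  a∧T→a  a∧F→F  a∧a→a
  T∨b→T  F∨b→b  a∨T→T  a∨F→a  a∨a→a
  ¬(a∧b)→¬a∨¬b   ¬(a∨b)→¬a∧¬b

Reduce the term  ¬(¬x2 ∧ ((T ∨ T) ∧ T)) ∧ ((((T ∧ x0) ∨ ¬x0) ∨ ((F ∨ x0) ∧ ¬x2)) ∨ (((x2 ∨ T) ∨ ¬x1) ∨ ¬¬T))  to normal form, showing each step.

Answer: normal form = x2  (in 15 steps)

Derivation:
  start: ¬(¬x2 ∧ ((T ∨ T) ∧ T)) ∧ ((((T ∧ x0) ∨ ¬x0) ∨ ((F ∨ x0) ∧ ¬x2)) ∨ (((x2 ∨ T) ∨ ¬x1) ∨ ¬¬T))
  step 1: (¬¬x2 ∨ ¬((T ∨ T) ∧ T)) ∧ ((((T ∧ x0) ∨ ¬x0) ∨ ((F ∨ x0) ∧ ¬x2)) ∨ (((x2 ∨ T) ∨ ¬x1) ∨ ¬¬T))
  step 2: (x2 ∨ ¬((T ∨ T) ∧ T)) ∧ ((((T ∧ x0) ∨ ¬x0) ∨ ((F ∨ x0) ∧ ¬x2)) ∨ (((x2 ∨ T) ∨ ¬x1) ∨ ¬¬T))
  step 3: (x2 ∨ (¬(T ∨ T) ∨ ¬T)) ∧ ((((T ∧ x0) ∨ ¬x0) ∨ ((F ∨ x0) ∧ ¬x2)) ∨ (((x2 ∨ T) ∨ ¬x1) ∨ ¬¬T))
  step 4: (x2 ∨ ((¬T ∧ ¬T) ∨ ¬T)) ∧ ((((T ∧ x0) ∨ ¬x0) ∨ ((F ∨ x0) ∧ ¬x2)) ∨ (((x2 ∨ T) ∨ ¬x1) ∨ ¬¬T))
  step 5: (x2 ∨ (¬T ∨ ¬T)) ∧ ((((T ∧ x0) ∨ ¬x0) ∨ ((F ∨ x0) ∧ ¬x2)) ∨ (((x2 ∨ T) ∨ ¬x1) ∨ ¬¬T))
  step 6: (x2 ∨ ¬T) ∧ ((((T ∧ x0) ∨ ¬x0) ∨ ((F ∨ x0) ∧ ¬x2)) ∨ (((x2 ∨ T) ∨ ¬x1) ∨ ¬¬T))
  step 7: (x2 ∨ F) ∧ ((((T ∧ x0) ∨ ¬x0) ∨ ((F ∨ x0) ∧ ¬x2)) ∨ (((x2 ∨ T) ∨ ¬x1) ∨ ¬¬T))
  step 8: x2 ∧ ((((T ∧ x0) ∨ ¬x0) ∨ ((F ∨ x0) ∧ ¬x2)) ∨ (((x2 ∨ T) ∨ ¬x1) ∨ ¬¬T))
  step 9: x2 ∧ (((x0 ∨ ¬x0) ∨ ((F ∨ x0) ∧ ¬x2)) ∨ (((x2 ∨ T) ∨ ¬x1) ∨ ¬¬T))
  step 10: x2 ∧ (((x0 ∨ ¬x0) ∨ (x0 ∧ ¬x2)) ∨ (((x2 ∨ T) ∨ ¬x1) ∨ ¬¬T))
  step 11: x2 ∧ (((x0 ∨ ¬x0) ∨ (x0 ∧ ¬x2)) ∨ ((T ∨ ¬x1) ∨ ¬¬T))
  step 12: x2 ∧ (((x0 ∨ ¬x0) ∨ (x0 ∧ ¬x2)) ∨ (T ∨ ¬¬T))
  step 13: x2 ∧ (((x0 ∨ ¬x0) ∨ (x0 ∧ ¬x2)) ∨ T)
  step 14: x2 ∧ T
  step 15: x2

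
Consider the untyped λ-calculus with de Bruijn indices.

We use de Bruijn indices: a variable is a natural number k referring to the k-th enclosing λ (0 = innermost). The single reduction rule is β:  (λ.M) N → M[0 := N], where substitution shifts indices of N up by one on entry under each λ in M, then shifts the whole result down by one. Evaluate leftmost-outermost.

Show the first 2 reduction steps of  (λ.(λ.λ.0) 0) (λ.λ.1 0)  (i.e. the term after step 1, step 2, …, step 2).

Answer: after 2 steps: λ.0

Reduction:
  start: (λ.(λ.λ.0) 0) (λ.λ.1 0)
  →1  (λ.λ.0) (λ.λ.1 0)
  →2  λ.0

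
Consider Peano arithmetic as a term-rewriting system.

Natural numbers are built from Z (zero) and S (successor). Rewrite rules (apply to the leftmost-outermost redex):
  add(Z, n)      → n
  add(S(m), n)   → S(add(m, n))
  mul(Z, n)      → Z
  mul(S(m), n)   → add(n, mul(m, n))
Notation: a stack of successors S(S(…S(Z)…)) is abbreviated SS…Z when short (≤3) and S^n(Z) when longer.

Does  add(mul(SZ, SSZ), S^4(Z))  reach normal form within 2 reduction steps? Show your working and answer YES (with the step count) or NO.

Answer: NO — after 2 steps the term is add(S(add(SZ, mul(Z, SSZ))), S^4(Z)), not yet normal

Reduction:
  start: add(mul(SZ, SSZ), S^4(Z))
  [1] add(add(SSZ, mul(Z, SSZ)), S^4(Z))
  [2] add(S(add(SZ, mul(Z, SSZ))), S^4(Z))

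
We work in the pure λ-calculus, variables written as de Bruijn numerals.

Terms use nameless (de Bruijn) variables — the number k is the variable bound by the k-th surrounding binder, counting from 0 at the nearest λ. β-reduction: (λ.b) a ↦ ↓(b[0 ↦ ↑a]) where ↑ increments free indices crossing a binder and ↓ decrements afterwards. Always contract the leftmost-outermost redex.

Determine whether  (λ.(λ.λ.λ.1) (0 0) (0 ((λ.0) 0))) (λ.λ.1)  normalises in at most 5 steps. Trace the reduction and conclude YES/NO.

Answer: YES — reaches normal form λ.λ.λ.λ.1 in 5 ≤ 5 steps

Derivation:
  start: (λ.(λ.λ.λ.1) (0 0) (0 ((λ.0) 0))) (λ.λ.1)
  step 1: (λ.λ.λ.1) ((λ.λ.1) (λ.λ.1)) ((λ.λ.1) ((λ.0) (λ.λ.1)))
  step 2: (λ.λ.1) ((λ.λ.1) ((λ.0) (λ.λ.1)))
  step 3: λ.(λ.λ.1) ((λ.0) (λ.λ.1))
  step 4: λ.λ.(λ.0) (λ.λ.1)
  step 5: λ.λ.λ.λ.1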